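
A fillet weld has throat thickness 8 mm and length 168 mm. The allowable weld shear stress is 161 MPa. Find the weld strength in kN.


Strength = throat * length * allowable stress
= 8 * 168 * 161 N
= 216384 N
= 216.38 kN

216.38 kN


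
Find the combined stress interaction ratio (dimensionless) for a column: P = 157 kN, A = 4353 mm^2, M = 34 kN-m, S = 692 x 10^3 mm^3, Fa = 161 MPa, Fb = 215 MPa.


f_a = P / A = 157000.0 / 4353 = 36.0671 MPa
f_b = M / S = 34000000.0 / 692000.0 = 49.1329 MPa
Ratio = f_a / Fa + f_b / Fb
= 36.0671 / 161 + 49.1329 / 215
= 0.4525 (dimensionless)

0.4525 (dimensionless)


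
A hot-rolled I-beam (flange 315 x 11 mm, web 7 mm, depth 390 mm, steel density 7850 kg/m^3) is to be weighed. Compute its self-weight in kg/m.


A_flanges = 2 * 315 * 11 = 6930 mm^2
A_web = (390 - 2 * 11) * 7 = 2576 mm^2
A_total = 6930 + 2576 = 9506 mm^2 = 0.009506 m^2
Weight = rho * A = 7850 * 0.009506 = 74.6221 kg/m

74.6221 kg/m


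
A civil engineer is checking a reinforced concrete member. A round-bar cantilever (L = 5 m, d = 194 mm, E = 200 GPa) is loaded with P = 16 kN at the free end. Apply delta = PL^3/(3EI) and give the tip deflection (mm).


I = pi * d^4 / 64 = pi * 194^4 / 64 = 69530734.7 mm^4
L = 5000.0 mm, P = 16000.0 N, E = 200000.0 MPa
delta = P * L^3 / (3 * E * I)
= 16000.0 * 5000.0^3 / (3 * 200000.0 * 69530734.7)
= 47.9404 mm

47.9404 mm


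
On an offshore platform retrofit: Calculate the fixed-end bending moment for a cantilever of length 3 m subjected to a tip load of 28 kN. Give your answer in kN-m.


For a cantilever with a point load at the free end:
M_max = P * L = 28 * 3 = 84 kN-m

84 kN-m


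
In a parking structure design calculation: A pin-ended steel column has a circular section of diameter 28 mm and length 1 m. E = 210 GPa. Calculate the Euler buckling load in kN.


I = pi * d^4 / 64 = 30171.86 mm^4
L = 1000.0 mm
P_cr = pi^2 * E * I / L^2
= 9.8696 * 210000.0 * 30171.86 / 1000.0^2
= 62534.7 N = 62.5347 kN

62.5347 kN


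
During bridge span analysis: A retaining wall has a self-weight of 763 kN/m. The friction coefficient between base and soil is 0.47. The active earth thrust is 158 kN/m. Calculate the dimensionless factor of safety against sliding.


Resisting force = mu * W = 0.47 * 763 = 358.61 kN/m
FOS = Resisting / Driving = 358.61 / 158
= 2.2697 (dimensionless)

2.2697 (dimensionless)


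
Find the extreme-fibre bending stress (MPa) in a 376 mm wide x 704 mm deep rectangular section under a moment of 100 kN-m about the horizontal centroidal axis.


I = b * h^3 / 12 = 376 * 704^3 / 12 = 10932628138.67 mm^4
y = h / 2 = 704 / 2 = 352.0 mm
M = 100 kN-m = 100000000.0 N-mm
sigma = M * y / I = 100000000.0 * 352.0 / 10932628138.67
= 3.22 MPa

3.22 MPa


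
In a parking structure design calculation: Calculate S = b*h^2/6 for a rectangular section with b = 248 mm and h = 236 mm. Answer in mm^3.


S = b * h^2 / 6
= 248 * 236^2 / 6
= 248 * 55696 / 6
= 2302101.33 mm^3

2302101.33 mm^3


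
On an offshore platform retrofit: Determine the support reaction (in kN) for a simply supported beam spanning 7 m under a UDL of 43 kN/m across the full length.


Total load = w * L = 43 * 7 = 301 kN
By symmetry, each reaction R = total / 2 = 301 / 2 = 150.5 kN

150.5 kN


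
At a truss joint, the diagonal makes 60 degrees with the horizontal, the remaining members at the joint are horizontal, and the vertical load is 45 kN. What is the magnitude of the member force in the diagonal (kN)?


At the joint, only the diagonal has a vertical component, so vertical equilibrium gives:
F * sin(60) = 45
F = 45 / sin(60)
= 45 / 0.866025
= 51.96 kN

51.96 kN


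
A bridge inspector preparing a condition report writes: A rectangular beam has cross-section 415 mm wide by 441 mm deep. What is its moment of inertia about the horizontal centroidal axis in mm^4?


I = b * h^3 / 12
= 415 * 441^3 / 12
= 415 * 85766121 / 12
= 2966078351.25 mm^4

2966078351.25 mm^4


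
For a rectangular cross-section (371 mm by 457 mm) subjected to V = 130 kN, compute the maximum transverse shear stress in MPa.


A = b * h = 371 * 457 = 169547 mm^2
V = 130 kN = 130000.0 N
tau_max = 1.5 * V / A = 1.5 * 130000.0 / 169547
= 1.1501 MPa

1.1501 MPa


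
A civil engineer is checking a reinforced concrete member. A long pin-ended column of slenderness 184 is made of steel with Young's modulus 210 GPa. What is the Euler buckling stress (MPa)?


sigma_cr = pi^2 * E / lambda^2
= 9.8696 * 210000.0 / 184^2
= 9.8696 * 210000.0 / 33856
= 61.2186 MPa

61.2186 MPa


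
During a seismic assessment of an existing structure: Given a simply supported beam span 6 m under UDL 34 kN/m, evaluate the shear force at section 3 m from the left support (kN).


R_A = w * L / 2 = 34 * 6 / 2 = 102.0 kN
V(x) = R_A - w * x = 102.0 - 34 * 3
= 0.0 kN

0.0 kN


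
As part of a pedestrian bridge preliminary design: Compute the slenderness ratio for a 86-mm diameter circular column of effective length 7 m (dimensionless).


Radius of gyration r = d / 4 = 86 / 4 = 21.5 mm
L_eff = 7000.0 mm
Slenderness ratio = L / r = 7000.0 / 21.5 = 325.58 (dimensionless)

325.58 (dimensionless)


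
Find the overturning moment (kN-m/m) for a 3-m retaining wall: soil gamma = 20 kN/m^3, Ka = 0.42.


Pa = 0.5 * Ka * gamma * H^2
= 0.5 * 0.42 * 20 * 3^2
= 37.8 kN/m
Arm = H / 3 = 3 / 3 = 1.0 m
Mo = Pa * arm = Pa * H / 3 = 37.8 * 3 / 3 = 37.8 kN-m/m

37.8 kN-m/m


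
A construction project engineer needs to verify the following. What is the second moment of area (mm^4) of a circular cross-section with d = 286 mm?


r = d / 2 = 286 / 2 = 143.0 mm
I = pi * r^4 / 4 = pi * 143.0^4 / 4
= 328423353.43 mm^4

328423353.43 mm^4


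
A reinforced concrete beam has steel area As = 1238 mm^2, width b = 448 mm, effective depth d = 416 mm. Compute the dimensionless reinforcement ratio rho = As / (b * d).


rho = As / (b * d)
= 1238 / (448 * 416)
= 1238 / 186368
= 0.006643 (dimensionless)

0.006643 (dimensionless)


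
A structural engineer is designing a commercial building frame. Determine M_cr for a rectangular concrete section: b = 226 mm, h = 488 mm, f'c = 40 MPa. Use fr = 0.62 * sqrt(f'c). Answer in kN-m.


fr = 0.62 * sqrt(40) = 0.62 * 6.3246 = 3.9212 MPa
I = 226 * 488^3 / 12 = 2188702122.67 mm^4
y_t = 244.0 mm
M_cr = fr * I / y_t = 3.9212 * 2188702122.67 / 244.0 N-mm
= 35.1737 kN-m

35.1737 kN-m


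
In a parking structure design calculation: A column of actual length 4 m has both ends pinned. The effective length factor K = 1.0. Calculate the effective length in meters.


L_eff = K * L
= 1.0 * 4
= 4.0 m

4.0 m


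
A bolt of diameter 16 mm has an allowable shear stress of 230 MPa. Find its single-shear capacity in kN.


A = pi * d^2 / 4 = pi * 16^2 / 4 = 201.0619 mm^2
V = f_v * A / 1000 = 230 * 201.0619 / 1000
= 46.2442 kN

46.2442 kN


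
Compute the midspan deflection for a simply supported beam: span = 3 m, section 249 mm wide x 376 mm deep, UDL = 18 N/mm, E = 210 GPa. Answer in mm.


I = 249 * 376^3 / 12 = 1103015552.0 mm^4
L = 3000.0 mm, w = 18 N/mm, E = 210000.0 MPa
delta = 5 * w * L^4 / (384 * E * I)
= 5 * 18 * 3000.0^4 / (384 * 210000.0 * 1103015552.0)
= 0.082 mm

0.082 mm


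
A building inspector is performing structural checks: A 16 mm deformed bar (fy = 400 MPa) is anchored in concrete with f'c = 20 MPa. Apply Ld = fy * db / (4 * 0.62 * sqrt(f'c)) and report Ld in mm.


Ld = (fy * db) / (4 * 0.62 * sqrt(f'c))
= (400 * 16) / (4 * 0.62 * sqrt(20))
= 6400 / 11.0909
= 577.05 mm

577.05 mm


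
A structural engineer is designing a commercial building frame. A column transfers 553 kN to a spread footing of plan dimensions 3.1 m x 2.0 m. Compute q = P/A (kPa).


A = 3.1 * 2.0 = 6.2 m^2
q = P / A = 553 / 6.2
= 89.1935 kPa

89.1935 kPa


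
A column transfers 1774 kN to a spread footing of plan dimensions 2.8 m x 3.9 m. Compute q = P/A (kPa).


A = 2.8 * 3.9 = 10.92 m^2
q = P / A = 1774 / 10.92
= 162.4542 kPa

162.4542 kPa


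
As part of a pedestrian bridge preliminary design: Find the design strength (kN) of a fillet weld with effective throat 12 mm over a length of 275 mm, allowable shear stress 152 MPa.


Strength = throat * length * allowable stress
= 12 * 275 * 152 N
= 501600 N
= 501.6 kN

501.6 kN


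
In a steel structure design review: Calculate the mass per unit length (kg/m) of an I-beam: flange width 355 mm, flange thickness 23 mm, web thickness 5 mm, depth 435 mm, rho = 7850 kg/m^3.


A_flanges = 2 * 355 * 23 = 16330 mm^2
A_web = (435 - 2 * 23) * 5 = 1945 mm^2
A_total = 16330 + 1945 = 18275 mm^2 = 0.018275 m^2
Weight = rho * A = 7850 * 0.018275 = 143.4588 kg/m

143.4588 kg/m


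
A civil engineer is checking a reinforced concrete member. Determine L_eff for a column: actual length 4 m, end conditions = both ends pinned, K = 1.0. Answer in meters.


L_eff = K * L
= 1.0 * 4
= 4.0 m

4.0 m


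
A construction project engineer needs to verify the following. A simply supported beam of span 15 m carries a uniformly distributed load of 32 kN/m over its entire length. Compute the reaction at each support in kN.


Total load = w * L = 32 * 15 = 480 kN
By symmetry, each reaction R = total / 2 = 480 / 2 = 240.0 kN

240.0 kN


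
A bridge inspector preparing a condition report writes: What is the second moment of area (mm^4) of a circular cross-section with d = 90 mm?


r = d / 2 = 90 / 2 = 45.0 mm
I = pi * r^4 / 4 = pi * 45.0^4 / 4
= 3220623.34 mm^4

3220623.34 mm^4


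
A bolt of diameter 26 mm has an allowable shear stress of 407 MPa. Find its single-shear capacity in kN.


A = pi * d^2 / 4 = pi * 26^2 / 4 = 530.9292 mm^2
V = f_v * A / 1000 = 407 * 530.9292 / 1000
= 216.0882 kN

216.0882 kN


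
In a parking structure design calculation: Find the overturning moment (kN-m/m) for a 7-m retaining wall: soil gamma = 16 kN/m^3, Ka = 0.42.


Pa = 0.5 * Ka * gamma * H^2
= 0.5 * 0.42 * 16 * 7^2
= 164.64 kN/m
Arm = H / 3 = 7 / 3 = 2.3333 m
Mo = Pa * arm = Pa * H / 3 = 164.64 * 7 / 3 = 384.16 kN-m/m

384.16 kN-m/m


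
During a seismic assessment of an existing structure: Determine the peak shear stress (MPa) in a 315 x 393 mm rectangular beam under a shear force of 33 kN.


A = b * h = 315 * 393 = 123795 mm^2
V = 33 kN = 33000.0 N
tau_max = 1.5 * V / A = 1.5 * 33000.0 / 123795
= 0.3999 MPa

0.3999 MPa


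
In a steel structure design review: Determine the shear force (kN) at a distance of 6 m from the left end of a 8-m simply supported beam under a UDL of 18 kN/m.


R_A = w * L / 2 = 18 * 8 / 2 = 72.0 kN
V(x) = R_A - w * x = 72.0 - 18 * 6
= -36.0 kN

-36.0 kN


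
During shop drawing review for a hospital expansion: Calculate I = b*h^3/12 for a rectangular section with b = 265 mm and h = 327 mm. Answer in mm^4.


I = b * h^3 / 12
= 265 * 327^3 / 12
= 265 * 34965783 / 12
= 772161041.25 mm^4

772161041.25 mm^4


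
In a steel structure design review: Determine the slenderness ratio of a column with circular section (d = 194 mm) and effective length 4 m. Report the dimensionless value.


Radius of gyration r = d / 4 = 194 / 4 = 48.5 mm
L_eff = 4000.0 mm
Slenderness ratio = L / r = 4000.0 / 48.5 = 82.47 (dimensionless)

82.47 (dimensionless)


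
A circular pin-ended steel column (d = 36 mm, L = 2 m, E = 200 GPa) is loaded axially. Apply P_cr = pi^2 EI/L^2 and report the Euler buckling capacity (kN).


I = pi * d^4 / 64 = 82447.96 mm^4
L = 2000.0 mm
P_cr = pi^2 * E * I / L^2
= 9.8696 * 200000.0 * 82447.96 / 2000.0^2
= 40686.44 N = 40.6864 kN

40.6864 kN


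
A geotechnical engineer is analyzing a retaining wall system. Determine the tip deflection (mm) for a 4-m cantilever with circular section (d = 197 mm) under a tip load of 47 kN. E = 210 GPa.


I = pi * d^4 / 64 = pi * 197^4 / 64 = 73932399.8 mm^4
L = 4000.0 mm, P = 47000.0 N, E = 210000.0 MPa
delta = P * L^3 / (3 * E * I)
= 47000.0 * 4000.0^3 / (3 * 210000.0 * 73932399.8)
= 64.5807 mm

64.5807 mm


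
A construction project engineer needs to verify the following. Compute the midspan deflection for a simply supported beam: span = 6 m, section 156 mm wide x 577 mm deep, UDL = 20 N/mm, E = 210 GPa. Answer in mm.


I = 156 * 577^3 / 12 = 2497300429.0 mm^4
L = 6000.0 mm, w = 20 N/mm, E = 210000.0 MPa
delta = 5 * w * L^4 / (384 * E * I)
= 5 * 20 * 6000.0^4 / (384 * 210000.0 * 2497300429.0)
= 0.6436 mm

0.6436 mm


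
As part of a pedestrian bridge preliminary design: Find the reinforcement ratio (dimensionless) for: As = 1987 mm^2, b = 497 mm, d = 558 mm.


rho = As / (b * d)
= 1987 / (497 * 558)
= 1987 / 277326
= 0.007165 (dimensionless)

0.007165 (dimensionless)


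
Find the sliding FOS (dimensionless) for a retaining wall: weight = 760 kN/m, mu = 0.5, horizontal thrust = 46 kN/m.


Resisting force = mu * W = 0.5 * 760 = 380.0 kN/m
FOS = Resisting / Driving = 380.0 / 46
= 8.2609 (dimensionless)

8.2609 (dimensionless)


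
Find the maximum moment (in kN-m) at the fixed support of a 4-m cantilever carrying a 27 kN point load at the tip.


For a cantilever with a point load at the free end:
M_max = P * L = 27 * 4 = 108 kN-m

108 kN-m


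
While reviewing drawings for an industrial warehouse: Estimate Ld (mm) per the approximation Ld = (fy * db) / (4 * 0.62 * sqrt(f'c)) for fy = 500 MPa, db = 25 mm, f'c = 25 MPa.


Ld = (fy * db) / (4 * 0.62 * sqrt(f'c))
= (500 * 25) / (4 * 0.62 * sqrt(25))
= 12500 / 12.4
= 1008.06 mm

1008.06 mm


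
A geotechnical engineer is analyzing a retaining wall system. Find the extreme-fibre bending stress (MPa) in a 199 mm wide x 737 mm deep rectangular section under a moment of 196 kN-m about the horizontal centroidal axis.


I = b * h^3 / 12 = 199 * 737^3 / 12 = 6638566253.92 mm^4
y = h / 2 = 737 / 2 = 368.5 mm
M = 196 kN-m = 196000000.0 N-mm
sigma = M * y / I = 196000000.0 * 368.5 / 6638566253.92
= 10.88 MPa

10.88 MPa


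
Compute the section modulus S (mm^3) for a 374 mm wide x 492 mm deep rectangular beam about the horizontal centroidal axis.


S = b * h^2 / 6
= 374 * 492^2 / 6
= 374 * 242064 / 6
= 15088656.0 mm^3

15088656.0 mm^3


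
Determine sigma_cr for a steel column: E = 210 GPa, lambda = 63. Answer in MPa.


sigma_cr = pi^2 * E / lambda^2
= 9.8696 * 210000.0 / 63^2
= 9.8696 * 210000.0 / 3969
= 522.2013 MPa

522.2013 MPa


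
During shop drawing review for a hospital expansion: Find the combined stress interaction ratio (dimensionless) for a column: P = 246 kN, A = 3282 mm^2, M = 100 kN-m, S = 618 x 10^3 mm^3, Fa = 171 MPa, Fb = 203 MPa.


f_a = P / A = 246000.0 / 3282 = 74.9543 MPa
f_b = M / S = 100000000.0 / 618000.0 = 161.8123 MPa
Ratio = f_a / Fa + f_b / Fb
= 74.9543 / 171 + 161.8123 / 203
= 1.2354 (dimensionless)

1.2354 (dimensionless)


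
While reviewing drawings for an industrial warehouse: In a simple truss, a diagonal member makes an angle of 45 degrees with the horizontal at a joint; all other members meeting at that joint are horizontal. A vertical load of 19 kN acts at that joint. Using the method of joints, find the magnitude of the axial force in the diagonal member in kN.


At the joint, only the diagonal has a vertical component, so vertical equilibrium gives:
F * sin(45) = 19
F = 19 / sin(45)
= 19 / 0.707107
= 26.87 kN

26.87 kN


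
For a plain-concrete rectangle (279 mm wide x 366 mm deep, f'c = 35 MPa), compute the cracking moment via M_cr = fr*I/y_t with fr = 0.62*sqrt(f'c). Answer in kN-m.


fr = 0.62 * sqrt(35) = 0.62 * 5.9161 = 3.668 MPa
I = 279 * 366^3 / 12 = 1139898582.0 mm^4
y_t = 183.0 mm
M_cr = fr * I / y_t = 3.668 * 1139898582.0 / 183.0 N-mm
= 22.8476 kN-m

22.8476 kN-m


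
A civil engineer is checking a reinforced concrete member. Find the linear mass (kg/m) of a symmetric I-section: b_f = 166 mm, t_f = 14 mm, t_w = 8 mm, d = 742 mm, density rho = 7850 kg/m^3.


A_flanges = 2 * 166 * 14 = 4648 mm^2
A_web = (742 - 2 * 14) * 8 = 5712 mm^2
A_total = 4648 + 5712 = 10360 mm^2 = 0.010360 m^2
Weight = rho * A = 7850 * 0.010360 = 81.326 kg/m

81.326 kg/m


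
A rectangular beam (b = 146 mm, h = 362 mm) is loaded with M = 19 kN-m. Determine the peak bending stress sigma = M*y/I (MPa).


I = b * h^3 / 12 = 146 * 362^3 / 12 = 577161457.33 mm^4
y = h / 2 = 362 / 2 = 181.0 mm
M = 19 kN-m = 19000000.0 N-mm
sigma = M * y / I = 19000000.0 * 181.0 / 577161457.33
= 5.96 MPa

5.96 MPa


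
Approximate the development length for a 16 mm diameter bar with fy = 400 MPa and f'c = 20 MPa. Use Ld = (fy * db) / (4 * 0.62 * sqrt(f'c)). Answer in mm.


Ld = (fy * db) / (4 * 0.62 * sqrt(f'c))
= (400 * 16) / (4 * 0.62 * sqrt(20))
= 6400 / 11.0909
= 577.05 mm

577.05 mm


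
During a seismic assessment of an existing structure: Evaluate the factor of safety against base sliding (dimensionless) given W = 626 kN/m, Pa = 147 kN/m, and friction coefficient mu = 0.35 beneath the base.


Resisting force = mu * W = 0.35 * 626 = 219.1 kN/m
FOS = Resisting / Driving = 219.1 / 147
= 1.4905 (dimensionless)

1.4905 (dimensionless)


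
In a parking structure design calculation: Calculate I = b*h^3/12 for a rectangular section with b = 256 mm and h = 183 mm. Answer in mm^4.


I = b * h^3 / 12
= 256 * 183^3 / 12
= 256 * 6128487 / 12
= 130741056.0 mm^4

130741056.0 mm^4


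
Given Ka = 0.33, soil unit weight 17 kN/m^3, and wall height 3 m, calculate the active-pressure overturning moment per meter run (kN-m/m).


Pa = 0.5 * Ka * gamma * H^2
= 0.5 * 0.33 * 17 * 3^2
= 25.245 kN/m
Arm = H / 3 = 3 / 3 = 1.0 m
Mo = Pa * arm = Pa * H / 3 = 25.245 * 3 / 3 = 25.245 kN-m/m

25.245 kN-m/m


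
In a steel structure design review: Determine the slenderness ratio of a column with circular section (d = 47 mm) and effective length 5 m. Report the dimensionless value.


Radius of gyration r = d / 4 = 47 / 4 = 11.75 mm
L_eff = 5000.0 mm
Slenderness ratio = L / r = 5000.0 / 11.75 = 425.53 (dimensionless)

425.53 (dimensionless)


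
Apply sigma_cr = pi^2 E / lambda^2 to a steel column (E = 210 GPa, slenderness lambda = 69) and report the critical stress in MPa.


sigma_cr = pi^2 * E / lambda^2
= 9.8696 * 210000.0 / 69^2
= 9.8696 * 210000.0 / 4761
= 435.3323 MPa

435.3323 MPa


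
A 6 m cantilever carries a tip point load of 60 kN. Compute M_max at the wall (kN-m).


For a cantilever with a point load at the free end:
M_max = P * L = 60 * 6 = 360 kN-m

360 kN-m


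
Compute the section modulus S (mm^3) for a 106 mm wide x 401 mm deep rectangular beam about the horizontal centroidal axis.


S = b * h^2 / 6
= 106 * 401^2 / 6
= 106 * 160801 / 6
= 2840817.67 mm^3

2840817.67 mm^3


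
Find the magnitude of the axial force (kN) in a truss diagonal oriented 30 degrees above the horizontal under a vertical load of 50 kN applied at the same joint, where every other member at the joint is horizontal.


At the joint, only the diagonal has a vertical component, so vertical equilibrium gives:
F * sin(30) = 50
F = 50 / sin(30)
= 50 / 0.5
= 100.0 kN

100.0 kN


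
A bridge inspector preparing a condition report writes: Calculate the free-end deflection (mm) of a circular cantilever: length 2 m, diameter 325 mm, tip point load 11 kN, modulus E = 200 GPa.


I = pi * d^4 / 64 = pi * 325^4 / 64 = 547650316.04 mm^4
L = 2000.0 mm, P = 11000.0 N, E = 200000.0 MPa
delta = P * L^3 / (3 * E * I)
= 11000.0 * 2000.0^3 / (3 * 200000.0 * 547650316.04)
= 0.2678 mm

0.2678 mm


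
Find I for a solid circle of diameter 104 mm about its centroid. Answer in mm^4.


r = d / 2 = 104 / 2 = 52.0 mm
I = pi * r^4 / 4 = pi * 52.0^4 / 4
= 5742529.78 mm^4

5742529.78 mm^4


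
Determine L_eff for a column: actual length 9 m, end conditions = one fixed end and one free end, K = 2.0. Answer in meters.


L_eff = K * L
= 2.0 * 9
= 18.0 m

18.0 m


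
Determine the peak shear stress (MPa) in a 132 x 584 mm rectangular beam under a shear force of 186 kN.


A = b * h = 132 * 584 = 77088 mm^2
V = 186 kN = 186000.0 N
tau_max = 1.5 * V / A = 1.5 * 186000.0 / 77088
= 3.6192 MPa

3.6192 MPa


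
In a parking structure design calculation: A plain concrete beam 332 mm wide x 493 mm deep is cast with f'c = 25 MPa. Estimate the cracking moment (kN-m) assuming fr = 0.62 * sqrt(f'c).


fr = 0.62 * sqrt(25) = 0.62 * 5.0 = 3.1 MPa
I = 332 * 493^3 / 12 = 3315107343.67 mm^4
y_t = 246.5 mm
M_cr = fr * I / y_t = 3.1 * 3315107343.67 / 246.5 N-mm
= 41.691 kN-m

41.691 kN-m


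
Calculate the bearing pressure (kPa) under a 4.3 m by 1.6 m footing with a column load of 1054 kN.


A = 4.3 * 1.6 = 6.88 m^2
q = P / A = 1054 / 6.88
= 153.1977 kPa

153.1977 kPa


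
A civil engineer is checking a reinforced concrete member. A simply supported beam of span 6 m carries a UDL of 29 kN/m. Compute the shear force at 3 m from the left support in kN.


R_A = w * L / 2 = 29 * 6 / 2 = 87.0 kN
V(x) = R_A - w * x = 87.0 - 29 * 3
= 0.0 kN

0.0 kN


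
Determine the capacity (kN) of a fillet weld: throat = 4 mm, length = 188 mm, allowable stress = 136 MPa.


Strength = throat * length * allowable stress
= 4 * 188 * 136 N
= 102272 N
= 102.27 kN

102.27 kN


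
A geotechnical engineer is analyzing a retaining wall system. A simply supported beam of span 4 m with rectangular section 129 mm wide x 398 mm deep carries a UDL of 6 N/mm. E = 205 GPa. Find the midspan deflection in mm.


I = 129 * 398^3 / 12 = 677731514.0 mm^4
L = 4000.0 mm, w = 6 N/mm, E = 205000.0 MPa
delta = 5 * w * L^4 / (384 * E * I)
= 5 * 6 * 4000.0^4 / (384 * 205000.0 * 677731514.0)
= 0.144 mm

0.144 mm


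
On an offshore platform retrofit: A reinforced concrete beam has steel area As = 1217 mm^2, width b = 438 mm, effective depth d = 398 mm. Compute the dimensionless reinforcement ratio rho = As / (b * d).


rho = As / (b * d)
= 1217 / (438 * 398)
= 1217 / 174324
= 0.006981 (dimensionless)

0.006981 (dimensionless)


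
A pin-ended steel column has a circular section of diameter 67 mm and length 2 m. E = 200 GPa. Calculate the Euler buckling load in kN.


I = pi * d^4 / 64 = 989165.84 mm^4
L = 2000.0 mm
P_cr = pi^2 * E * I / L^2
= 9.8696 * 200000.0 * 989165.84 / 2000.0^2
= 488133.78 N = 488.1338 kN

488.1338 kN


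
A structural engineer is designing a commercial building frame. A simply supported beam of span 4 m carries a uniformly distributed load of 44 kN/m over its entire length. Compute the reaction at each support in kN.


Total load = w * L = 44 * 4 = 176 kN
By symmetry, each reaction R = total / 2 = 176 / 2 = 88.0 kN

88.0 kN


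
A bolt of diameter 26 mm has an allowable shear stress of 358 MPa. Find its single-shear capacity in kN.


A = pi * d^2 / 4 = pi * 26^2 / 4 = 530.9292 mm^2
V = f_v * A / 1000 = 358 * 530.9292 / 1000
= 190.0726 kN

190.0726 kN


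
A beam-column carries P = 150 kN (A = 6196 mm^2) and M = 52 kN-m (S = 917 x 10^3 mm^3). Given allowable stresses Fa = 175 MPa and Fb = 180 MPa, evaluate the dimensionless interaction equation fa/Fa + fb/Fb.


f_a = P / A = 150000.0 / 6196 = 24.2092 MPa
f_b = M / S = 52000000.0 / 917000.0 = 56.7067 MPa
Ratio = f_a / Fa + f_b / Fb
= 24.2092 / 175 + 56.7067 / 180
= 0.4534 (dimensionless)

0.4534 (dimensionless)


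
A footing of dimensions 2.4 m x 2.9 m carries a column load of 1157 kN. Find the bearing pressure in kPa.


A = 2.4 * 2.9 = 6.96 m^2
q = P / A = 1157 / 6.96
= 166.2356 kPa

166.2356 kPa


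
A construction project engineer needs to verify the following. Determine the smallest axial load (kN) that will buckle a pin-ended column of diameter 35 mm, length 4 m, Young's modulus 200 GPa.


I = pi * d^4 / 64 = 73661.76 mm^4
L = 4000.0 mm
P_cr = pi^2 * E * I / L^2
= 9.8696 * 200000.0 * 73661.76 / 4000.0^2
= 9087.66 N = 9.0877 kN

9.0877 kN


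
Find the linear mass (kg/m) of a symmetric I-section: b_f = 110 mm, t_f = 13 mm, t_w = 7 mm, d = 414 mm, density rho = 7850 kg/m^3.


A_flanges = 2 * 110 * 13 = 2860 mm^2
A_web = (414 - 2 * 13) * 7 = 2716 mm^2
A_total = 2860 + 2716 = 5576 mm^2 = 0.005576 m^2
Weight = rho * A = 7850 * 0.005576 = 43.7716 kg/m

43.7716 kg/m


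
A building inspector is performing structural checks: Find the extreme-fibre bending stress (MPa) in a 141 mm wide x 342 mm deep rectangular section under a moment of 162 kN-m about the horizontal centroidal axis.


I = b * h^3 / 12 = 141 * 342^3 / 12 = 470019834.0 mm^4
y = h / 2 = 342 / 2 = 171.0 mm
M = 162 kN-m = 162000000.0 N-mm
sigma = M * y / I = 162000000.0 * 171.0 / 470019834.0
= 58.94 MPa

58.94 MPa


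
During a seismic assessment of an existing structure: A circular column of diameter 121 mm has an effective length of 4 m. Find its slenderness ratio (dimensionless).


Radius of gyration r = d / 4 = 121 / 4 = 30.25 mm
L_eff = 4000.0 mm
Slenderness ratio = L / r = 4000.0 / 30.25 = 132.23 (dimensionless)

132.23 (dimensionless)


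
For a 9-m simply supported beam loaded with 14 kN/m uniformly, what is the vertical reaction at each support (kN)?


Total load = w * L = 14 * 9 = 126 kN
By symmetry, each reaction R = total / 2 = 126 / 2 = 63.0 kN

63.0 kN


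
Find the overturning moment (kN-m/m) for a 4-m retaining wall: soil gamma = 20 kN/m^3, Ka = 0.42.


Pa = 0.5 * Ka * gamma * H^2
= 0.5 * 0.42 * 20 * 4^2
= 67.2 kN/m
Arm = H / 3 = 4 / 3 = 1.3333 m
Mo = Pa * arm = Pa * H / 3 = 67.2 * 4 / 3 = 89.6 kN-m/m

89.6 kN-m/m


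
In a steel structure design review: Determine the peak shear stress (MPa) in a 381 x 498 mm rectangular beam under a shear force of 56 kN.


A = b * h = 381 * 498 = 189738 mm^2
V = 56 kN = 56000.0 N
tau_max = 1.5 * V / A = 1.5 * 56000.0 / 189738
= 0.4427 MPa

0.4427 MPa


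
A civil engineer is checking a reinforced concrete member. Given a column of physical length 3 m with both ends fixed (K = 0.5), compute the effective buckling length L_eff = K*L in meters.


L_eff = K * L
= 0.5 * 3
= 1.5 m

1.5 m


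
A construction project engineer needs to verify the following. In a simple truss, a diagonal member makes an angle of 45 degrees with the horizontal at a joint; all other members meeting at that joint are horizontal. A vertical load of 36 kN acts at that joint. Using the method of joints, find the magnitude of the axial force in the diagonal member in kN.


At the joint, only the diagonal has a vertical component, so vertical equilibrium gives:
F * sin(45) = 36
F = 36 / sin(45)
= 36 / 0.707107
= 50.91 kN

50.91 kN


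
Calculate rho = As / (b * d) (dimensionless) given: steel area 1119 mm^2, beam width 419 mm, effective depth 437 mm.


rho = As / (b * d)
= 1119 / (419 * 437)
= 1119 / 183103
= 0.006111 (dimensionless)

0.006111 (dimensionless)


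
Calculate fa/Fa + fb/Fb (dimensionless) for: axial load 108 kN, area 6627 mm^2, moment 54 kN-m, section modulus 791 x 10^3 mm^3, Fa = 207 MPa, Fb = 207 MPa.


f_a = P / A = 108000.0 / 6627 = 16.297 MPa
f_b = M / S = 54000000.0 / 791000.0 = 68.268 MPa
Ratio = f_a / Fa + f_b / Fb
= 16.297 / 207 + 68.268 / 207
= 0.4085 (dimensionless)

0.4085 (dimensionless)


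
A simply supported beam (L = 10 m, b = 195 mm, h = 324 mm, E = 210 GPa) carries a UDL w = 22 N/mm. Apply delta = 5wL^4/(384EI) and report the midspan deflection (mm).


I = 195 * 324^3 / 12 = 552698640.0 mm^4
L = 10000.0 mm, w = 22 N/mm, E = 210000.0 MPa
delta = 5 * w * L^4 / (384 * E * I)
= 5 * 22 * 10000.0^4 / (384 * 210000.0 * 552698640.0)
= 24.6805 mm

24.6805 mm


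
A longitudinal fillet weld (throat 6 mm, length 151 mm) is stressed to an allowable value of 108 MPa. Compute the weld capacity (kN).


Strength = throat * length * allowable stress
= 6 * 151 * 108 N
= 97848 N
= 97.85 kN

97.85 kN


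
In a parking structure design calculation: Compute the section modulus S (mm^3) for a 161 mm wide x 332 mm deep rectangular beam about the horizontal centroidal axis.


S = b * h^2 / 6
= 161 * 332^2 / 6
= 161 * 110224 / 6
= 2957677.33 mm^3

2957677.33 mm^3


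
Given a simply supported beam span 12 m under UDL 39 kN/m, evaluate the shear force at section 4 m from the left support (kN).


R_A = w * L / 2 = 39 * 12 / 2 = 234.0 kN
V(x) = R_A - w * x = 234.0 - 39 * 4
= 78.0 kN

78.0 kN


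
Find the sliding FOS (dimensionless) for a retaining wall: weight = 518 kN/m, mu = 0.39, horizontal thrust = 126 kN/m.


Resisting force = mu * W = 0.39 * 518 = 202.02 kN/m
FOS = Resisting / Driving = 202.02 / 126
= 1.6033 (dimensionless)

1.6033 (dimensionless)


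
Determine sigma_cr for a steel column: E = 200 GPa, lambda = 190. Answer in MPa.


sigma_cr = pi^2 * E / lambda^2
= 9.8696 * 200000.0 / 190^2
= 9.8696 * 200000.0 / 36100
= 54.6792 MPa

54.6792 MPa


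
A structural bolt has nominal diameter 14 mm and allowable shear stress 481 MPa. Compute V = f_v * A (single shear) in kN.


A = pi * d^2 / 4 = pi * 14^2 / 4 = 153.938 mm^2
V = f_v * A / 1000 = 481 * 153.938 / 1000
= 74.0442 kN

74.0442 kN


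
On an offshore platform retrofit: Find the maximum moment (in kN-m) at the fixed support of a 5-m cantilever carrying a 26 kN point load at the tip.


For a cantilever with a point load at the free end:
M_max = P * L = 26 * 5 = 130 kN-m

130 kN-m


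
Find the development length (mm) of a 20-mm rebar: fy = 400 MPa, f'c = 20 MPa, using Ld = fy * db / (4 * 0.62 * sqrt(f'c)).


Ld = (fy * db) / (4 * 0.62 * sqrt(f'c))
= (400 * 20) / (4 * 0.62 * sqrt(20))
= 8000 / 11.0909
= 721.31 mm

721.31 mm


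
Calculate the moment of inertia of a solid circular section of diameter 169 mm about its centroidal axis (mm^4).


r = d / 2 = 169 / 2 = 84.5 mm
I = pi * r^4 / 4 = pi * 84.5^4 / 4
= 40042088.13 mm^4

40042088.13 mm^4


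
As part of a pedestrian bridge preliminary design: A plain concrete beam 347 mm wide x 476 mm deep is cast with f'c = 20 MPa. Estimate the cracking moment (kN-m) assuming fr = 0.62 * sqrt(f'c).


fr = 0.62 * sqrt(20) = 0.62 * 4.4721 = 2.7727 MPa
I = 347 * 476^3 / 12 = 3118667589.33 mm^4
y_t = 238.0 mm
M_cr = fr * I / y_t = 2.7727 * 3118667589.33 / 238.0 N-mm
= 36.3328 kN-m

36.3328 kN-m


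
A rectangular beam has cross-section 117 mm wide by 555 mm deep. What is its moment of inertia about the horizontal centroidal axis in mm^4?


I = b * h^3 / 12
= 117 * 555^3 / 12
= 117 * 170953875 / 12
= 1666800281.25 mm^4

1666800281.25 mm^4


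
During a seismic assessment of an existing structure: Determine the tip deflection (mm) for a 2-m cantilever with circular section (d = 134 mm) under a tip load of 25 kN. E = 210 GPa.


I = pi * d^4 / 64 = pi * 134^4 / 64 = 15826653.42 mm^4
L = 2000.0 mm, P = 25000.0 N, E = 210000.0 MPa
delta = P * L^3 / (3 * E * I)
= 25000.0 * 2000.0^3 / (3 * 210000.0 * 15826653.42)
= 20.0586 mm

20.0586 mm


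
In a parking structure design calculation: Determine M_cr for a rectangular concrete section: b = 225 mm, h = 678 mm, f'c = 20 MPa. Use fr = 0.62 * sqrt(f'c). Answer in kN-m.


fr = 0.62 * sqrt(20) = 0.62 * 4.4721 = 2.7727 MPa
I = 225 * 678^3 / 12 = 5843732850.0 mm^4
y_t = 339.0 mm
M_cr = fr * I / y_t = 2.7727 * 5843732850.0 / 339.0 N-mm
= 47.7966 kN-m

47.7966 kN-m


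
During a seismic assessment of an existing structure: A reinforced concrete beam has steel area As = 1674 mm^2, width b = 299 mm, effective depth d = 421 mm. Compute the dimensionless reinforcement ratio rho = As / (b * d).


rho = As / (b * d)
= 1674 / (299 * 421)
= 1674 / 125879
= 0.013298 (dimensionless)

0.013298 (dimensionless)


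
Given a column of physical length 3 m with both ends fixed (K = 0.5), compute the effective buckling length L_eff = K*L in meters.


L_eff = K * L
= 0.5 * 3
= 1.5 m

1.5 m


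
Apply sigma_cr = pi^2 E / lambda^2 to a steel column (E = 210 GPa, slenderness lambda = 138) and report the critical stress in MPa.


sigma_cr = pi^2 * E / lambda^2
= 9.8696 * 210000.0 / 138^2
= 9.8696 * 210000.0 / 19044
= 108.8331 MPa

108.8331 MPa


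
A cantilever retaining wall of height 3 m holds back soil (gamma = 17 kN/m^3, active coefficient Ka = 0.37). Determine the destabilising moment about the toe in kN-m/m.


Pa = 0.5 * Ka * gamma * H^2
= 0.5 * 0.37 * 17 * 3^2
= 28.305 kN/m
Arm = H / 3 = 3 / 3 = 1.0 m
Mo = Pa * arm = Pa * H / 3 = 28.305 * 3 / 3 = 28.305 kN-m/m

28.305 kN-m/m


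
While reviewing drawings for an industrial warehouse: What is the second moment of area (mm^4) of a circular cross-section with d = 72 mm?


r = d / 2 = 72 / 2 = 36.0 mm
I = pi * r^4 / 4 = pi * 36.0^4 / 4
= 1319167.32 mm^4

1319167.32 mm^4


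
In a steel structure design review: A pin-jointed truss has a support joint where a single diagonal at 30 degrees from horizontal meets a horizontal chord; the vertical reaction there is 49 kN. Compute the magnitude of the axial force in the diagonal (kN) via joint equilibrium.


At the joint, only the diagonal has a vertical component, so vertical equilibrium gives:
F * sin(30) = 49
F = 49 / sin(30)
= 49 / 0.5
= 98.0 kN

98.0 kN


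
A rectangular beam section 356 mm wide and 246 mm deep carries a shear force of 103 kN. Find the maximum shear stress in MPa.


A = b * h = 356 * 246 = 87576 mm^2
V = 103 kN = 103000.0 N
tau_max = 1.5 * V / A = 1.5 * 103000.0 / 87576
= 1.7642 MPa

1.7642 MPa


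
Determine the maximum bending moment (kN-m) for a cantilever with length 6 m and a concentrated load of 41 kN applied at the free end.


For a cantilever with a point load at the free end:
M_max = P * L = 41 * 6 = 246 kN-m

246 kN-m


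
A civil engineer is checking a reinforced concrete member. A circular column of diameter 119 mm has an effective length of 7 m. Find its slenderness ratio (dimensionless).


Radius of gyration r = d / 4 = 119 / 4 = 29.75 mm
L_eff = 7000.0 mm
Slenderness ratio = L / r = 7000.0 / 29.75 = 235.29 (dimensionless)

235.29 (dimensionless)


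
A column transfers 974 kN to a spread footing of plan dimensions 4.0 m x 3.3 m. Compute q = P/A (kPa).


A = 4.0 * 3.3 = 13.2 m^2
q = P / A = 974 / 13.2
= 73.7879 kPa

73.7879 kPa


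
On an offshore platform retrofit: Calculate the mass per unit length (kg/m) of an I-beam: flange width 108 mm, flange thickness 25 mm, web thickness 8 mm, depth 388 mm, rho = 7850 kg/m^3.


A_flanges = 2 * 108 * 25 = 5400 mm^2
A_web = (388 - 2 * 25) * 8 = 2704 mm^2
A_total = 5400 + 2704 = 8104 mm^2 = 0.008104 m^2
Weight = rho * A = 7850 * 0.008104 = 63.6164 kg/m

63.6164 kg/m


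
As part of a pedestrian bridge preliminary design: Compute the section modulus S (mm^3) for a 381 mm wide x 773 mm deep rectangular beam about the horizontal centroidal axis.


S = b * h^2 / 6
= 381 * 773^2 / 6
= 381 * 597529 / 6
= 37943091.5 mm^3

37943091.5 mm^3


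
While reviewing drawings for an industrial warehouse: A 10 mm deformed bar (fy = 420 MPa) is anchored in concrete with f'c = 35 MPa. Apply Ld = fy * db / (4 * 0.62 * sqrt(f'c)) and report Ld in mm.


Ld = (fy * db) / (4 * 0.62 * sqrt(f'c))
= (420 * 10) / (4 * 0.62 * sqrt(35))
= 4200 / 14.6719
= 286.26 mm

286.26 mm


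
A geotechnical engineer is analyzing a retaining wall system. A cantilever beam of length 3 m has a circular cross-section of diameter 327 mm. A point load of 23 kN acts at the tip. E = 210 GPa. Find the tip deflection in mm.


I = pi * d^4 / 64 = pi * 327^4 / 64 = 561255887.01 mm^4
L = 3000.0 mm, P = 23000.0 N, E = 210000.0 MPa
delta = P * L^3 / (3 * E * I)
= 23000.0 * 3000.0^3 / (3 * 210000.0 * 561255887.01)
= 1.7563 mm

1.7563 mm


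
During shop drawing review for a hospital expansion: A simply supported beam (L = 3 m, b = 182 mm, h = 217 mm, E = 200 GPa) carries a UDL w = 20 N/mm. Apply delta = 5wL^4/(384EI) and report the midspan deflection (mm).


I = 182 * 217^3 / 12 = 154977747.17 mm^4
L = 3000.0 mm, w = 20 N/mm, E = 200000.0 MPa
delta = 5 * w * L^4 / (384 * E * I)
= 5 * 20 * 3000.0^4 / (384 * 200000.0 * 154977747.17)
= 0.6805 mm

0.6805 mm


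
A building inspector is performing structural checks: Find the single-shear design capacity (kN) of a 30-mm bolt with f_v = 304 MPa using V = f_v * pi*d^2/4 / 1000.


A = pi * d^2 / 4 = pi * 30^2 / 4 = 706.8583 mm^2
V = f_v * A / 1000 = 304 * 706.8583 / 1000
= 214.8849 kN

214.8849 kN


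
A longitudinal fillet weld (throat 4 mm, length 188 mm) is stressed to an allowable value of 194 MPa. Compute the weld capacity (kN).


Strength = throat * length * allowable stress
= 4 * 188 * 194 N
= 145888 N
= 145.89 kN

145.89 kN


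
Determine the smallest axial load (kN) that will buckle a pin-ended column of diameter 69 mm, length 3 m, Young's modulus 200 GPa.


I = pi * d^4 / 64 = 1112669.7 mm^4
L = 3000.0 mm
P_cr = pi^2 * E * I / L^2
= 9.8696 * 200000.0 * 1112669.7 / 3000.0^2
= 244035.77 N = 244.0358 kN

244.0358 kN


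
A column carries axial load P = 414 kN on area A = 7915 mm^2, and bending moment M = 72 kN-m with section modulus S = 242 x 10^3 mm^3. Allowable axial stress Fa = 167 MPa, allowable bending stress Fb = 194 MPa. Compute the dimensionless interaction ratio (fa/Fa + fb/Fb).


f_a = P / A = 414000.0 / 7915 = 52.3057 MPa
f_b = M / S = 72000000.0 / 242000.0 = 297.5207 MPa
Ratio = f_a / Fa + f_b / Fb
= 52.3057 / 167 + 297.5207 / 194
= 1.8468 (dimensionless)

1.8468 (dimensionless)


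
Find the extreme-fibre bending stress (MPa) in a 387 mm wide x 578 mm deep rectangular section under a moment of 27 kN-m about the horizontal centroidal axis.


I = b * h^3 / 12 = 387 * 578^3 / 12 = 6227492802.0 mm^4
y = h / 2 = 578 / 2 = 289.0 mm
M = 27 kN-m = 27000000.0 N-mm
sigma = M * y / I = 27000000.0 * 289.0 / 6227492802.0
= 1.25 MPa

1.25 MPa


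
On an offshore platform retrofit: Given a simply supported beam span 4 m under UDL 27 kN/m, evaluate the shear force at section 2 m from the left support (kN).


R_A = w * L / 2 = 27 * 4 / 2 = 54.0 kN
V(x) = R_A - w * x = 54.0 - 27 * 2
= 0.0 kN

0.0 kN


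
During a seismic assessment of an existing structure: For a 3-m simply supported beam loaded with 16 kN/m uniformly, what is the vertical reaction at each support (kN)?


Total load = w * L = 16 * 3 = 48 kN
By symmetry, each reaction R = total / 2 = 48 / 2 = 24.0 kN

24.0 kN


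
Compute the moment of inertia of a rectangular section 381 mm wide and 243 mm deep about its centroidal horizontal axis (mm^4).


I = b * h^3 / 12
= 381 * 243^3 / 12
= 381 * 14348907 / 12
= 455577797.25 mm^4

455577797.25 mm^4


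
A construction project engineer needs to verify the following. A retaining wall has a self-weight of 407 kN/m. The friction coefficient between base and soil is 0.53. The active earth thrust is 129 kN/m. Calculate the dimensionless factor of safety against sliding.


Resisting force = mu * W = 0.53 * 407 = 215.71 kN/m
FOS = Resisting / Driving = 215.71 / 129
= 1.6722 (dimensionless)

1.6722 (dimensionless)


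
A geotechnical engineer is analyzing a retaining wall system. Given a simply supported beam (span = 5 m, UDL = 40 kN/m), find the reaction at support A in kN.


Total load = w * L = 40 * 5 = 200 kN
By symmetry, each reaction R = total / 2 = 200 / 2 = 100.0 kN

100.0 kN


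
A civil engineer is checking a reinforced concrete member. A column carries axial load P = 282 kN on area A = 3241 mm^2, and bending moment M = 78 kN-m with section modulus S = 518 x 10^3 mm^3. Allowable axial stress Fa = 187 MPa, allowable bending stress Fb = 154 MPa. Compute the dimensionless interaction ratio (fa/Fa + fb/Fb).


f_a = P / A = 282000.0 / 3241 = 87.0102 MPa
f_b = M / S = 78000000.0 / 518000.0 = 150.5792 MPa
Ratio = f_a / Fa + f_b / Fb
= 87.0102 / 187 + 150.5792 / 154
= 1.4431 (dimensionless)

1.4431 (dimensionless)


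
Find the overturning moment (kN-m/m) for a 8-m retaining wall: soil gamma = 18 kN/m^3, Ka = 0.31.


Pa = 0.5 * Ka * gamma * H^2
= 0.5 * 0.31 * 18 * 8^2
= 178.56 kN/m
Arm = H / 3 = 8 / 3 = 2.6667 m
Mo = Pa * arm = Pa * H / 3 = 178.56 * 8 / 3 = 476.16 kN-m/m

476.16 kN-m/m


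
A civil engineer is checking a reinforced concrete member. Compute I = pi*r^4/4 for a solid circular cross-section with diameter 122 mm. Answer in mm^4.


r = d / 2 = 122 / 2 = 61.0 mm
I = pi * r^4 / 4 = pi * 61.0^4 / 4
= 10874498.09 mm^4

10874498.09 mm^4
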